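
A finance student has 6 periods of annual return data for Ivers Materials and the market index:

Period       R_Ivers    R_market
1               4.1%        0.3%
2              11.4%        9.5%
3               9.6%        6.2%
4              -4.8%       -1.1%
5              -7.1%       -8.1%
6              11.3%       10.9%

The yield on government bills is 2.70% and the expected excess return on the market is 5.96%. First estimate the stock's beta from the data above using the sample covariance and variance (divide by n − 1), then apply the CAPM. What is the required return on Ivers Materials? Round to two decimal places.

9.13%

Mean R_i = (4.1 + 11.4 + 9.6 − 4.8 − 7.1 + 11.3) / 6 = 4.0833%
Mean R_m = (0.3 + 9.5 + 6.2 − 1.1 − 8.1 + 10.9) / 6 = 2.9500%
Σ(R_i − R̄_i)(R_m − R̄_m) = 282.7350  ⇒  Cov = 282.7350 / 5 = 56.5470
Σ(R_m − R̄_m)² = 262.1950  ⇒  Var(R_m) = 262.1950 / 5 = 52.4390
β = Cov / Var(R_m) = 56.5470 / 52.4390 = 1.0783
E(R) = R_f + β × MRP = 2.70% + 1.0783 × 5.96% = 9.13%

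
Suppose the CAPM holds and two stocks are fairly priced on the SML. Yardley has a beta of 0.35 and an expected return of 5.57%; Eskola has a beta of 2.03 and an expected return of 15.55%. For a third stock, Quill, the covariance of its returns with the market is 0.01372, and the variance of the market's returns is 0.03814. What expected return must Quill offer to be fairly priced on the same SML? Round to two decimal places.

MRP = (15.55% − 5.57%) / (2.03 − 0.35) = 5.9405%
R_f = 5.57% − 0.35 × 5.9405% = 3.4908%
β_Quill = Cov / Var(R_m) = 0.01372 / 0.03814 = 0.3597
E(R_Quill) = R_f + β × MRP = 3.4908% + 0.3597 × 5.9405% = 5.63%

5.63%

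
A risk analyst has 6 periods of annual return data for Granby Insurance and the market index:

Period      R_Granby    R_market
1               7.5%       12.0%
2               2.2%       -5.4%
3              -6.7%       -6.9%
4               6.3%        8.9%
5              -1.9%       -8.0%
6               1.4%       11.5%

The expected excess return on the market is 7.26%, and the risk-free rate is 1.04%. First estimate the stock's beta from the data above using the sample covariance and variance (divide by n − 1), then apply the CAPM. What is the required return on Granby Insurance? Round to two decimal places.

Mean R_i = (7.5 + 2.2 − 6.7 + 6.3 − 1.9 + 1.4) / 6 = 1.4667%
Mean R_m = (12.0 − 5.4 − 6.9 + 8.9 − 8.0 + 11.5) / 6 = 2.0167%
Σ(R_i − R̄_i)(R_m − R̄_m) = 193.9733  ⇒  Cov = 193.9733 / 5 = 38.7947
Σ(R_m − R̄_m)² = 471.8283  ⇒  Var(R_m) = 471.8283 / 5 = 94.3657
β = Cov / Var(R_m) = 38.7947 / 94.3657 = 0.4111
E(R) = R_f + β × MRP = 1.04% + 0.4111 × 7.26% = 4.02%

4.02%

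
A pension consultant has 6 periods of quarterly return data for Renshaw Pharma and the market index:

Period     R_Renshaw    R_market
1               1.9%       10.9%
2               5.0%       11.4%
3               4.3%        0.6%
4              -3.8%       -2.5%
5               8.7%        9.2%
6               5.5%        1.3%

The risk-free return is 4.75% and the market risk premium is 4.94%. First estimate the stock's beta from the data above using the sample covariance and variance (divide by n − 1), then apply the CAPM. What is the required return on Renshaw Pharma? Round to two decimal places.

Mean R_i = (1.9 + 5.0 + 4.3 − 3.8 + 8.7 + 5.5) / 6 = 3.6000%
Mean R_m = (10.9 + 11.4 + 0.6 − 2.5 + 9.2 + 1.3) / 6 = 5.1500%
Σ(R_i − R̄_i)(R_m − R̄_m) = 65.7400  ⇒  Cov = 65.7400 / 5 = 13.1480
Σ(R_m − R̄_m)² = 182.5750  ⇒  Var(R_m) = 182.5750 / 5 = 36.5150
β = Cov / Var(R_m) = 13.1480 / 36.5150 = 0.3601
E(R) = R_f + β × MRP = 4.75% + 0.3601 × 4.94% = 6.53%

6.53%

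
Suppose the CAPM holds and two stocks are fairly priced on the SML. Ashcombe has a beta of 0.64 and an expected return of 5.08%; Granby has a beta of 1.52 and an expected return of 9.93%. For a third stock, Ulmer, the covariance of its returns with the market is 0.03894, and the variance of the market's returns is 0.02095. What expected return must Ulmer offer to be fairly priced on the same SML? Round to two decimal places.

11.80%

MRP = (9.93% − 5.08%) / (1.52 − 0.64) = 5.5114%
R_f = 5.08% − 0.64 × 5.5114% = 1.5527%
β_Ulmer = Cov / Var(R_m) = 0.03894 / 0.02095 = 1.8587
E(R_Ulmer) = R_f + β × MRP = 1.5527% + 1.8587 × 5.5114% = 11.80%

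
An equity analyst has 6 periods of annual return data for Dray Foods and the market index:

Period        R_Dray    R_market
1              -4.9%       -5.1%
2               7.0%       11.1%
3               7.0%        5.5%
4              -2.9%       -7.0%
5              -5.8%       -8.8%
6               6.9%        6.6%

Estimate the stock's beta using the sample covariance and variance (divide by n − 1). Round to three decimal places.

Mean R_i = (-4.9 + 7.0 + 7.0 − 2.9 − 5.8 + 6.9) / 6 = 1.2167%
Mean R_m = (-5.1 + 11.1 + 5.5 − 7.0 − 8.8 + 6.6) / 6 = 0.3833%
Σ(R_i − R̄_i)(R_m − R̄_m) = 255.2717  ⇒  Cov = 255.2717 / 5 = 51.0543
Σ(R_m − R̄_m)² = 348.5883  ⇒  Var(R_m) = 348.5883 / 5 = 69.7177
β = Cov / Var(R_m) = 51.0543 / 69.7177 = 0.7323

0.732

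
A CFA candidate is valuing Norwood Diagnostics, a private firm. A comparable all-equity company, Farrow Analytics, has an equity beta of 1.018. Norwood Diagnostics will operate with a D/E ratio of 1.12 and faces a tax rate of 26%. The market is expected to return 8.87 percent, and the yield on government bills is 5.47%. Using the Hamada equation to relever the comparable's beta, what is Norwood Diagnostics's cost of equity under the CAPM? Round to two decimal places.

β_L = β_U × [1 + (1 − t)(D/E)] = 1.018 × [1 + (1 − 0.26) × 1.12]
    = 1.018 × [1 + 0.74 × 1.12] = 1.018 × 1.8288 = 1.8617
MRP = 8.87% − 5.47% = 3.40%
E(R) = R_f + β_L × MRP = 5.47% + 1.8617 × 3.40% = 11.80%

11.80%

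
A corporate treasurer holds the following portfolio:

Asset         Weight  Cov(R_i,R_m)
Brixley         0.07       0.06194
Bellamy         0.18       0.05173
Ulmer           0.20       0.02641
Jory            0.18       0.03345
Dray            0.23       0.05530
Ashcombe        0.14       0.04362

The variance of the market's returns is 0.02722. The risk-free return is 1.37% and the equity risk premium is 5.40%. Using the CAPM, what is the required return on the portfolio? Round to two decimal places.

10.05%

β_Brixley = 0.06194 / 0.02722 = 2.2755
β_Bellamy = 0.05173 / 0.02722 = 1.9004
β_Ulmer = 0.02641 / 0.02722 = 0.9702
β_Jory = 0.03345 / 0.02722 = 1.2289
β_Dray = 0.05530 / 0.02722 = 2.0316
β_Ashcombe = 0.04362 / 0.02722 = 1.6025
β_P = Σ w_i β_i = 0.07×2.2755 + 0.18×1.9004 + 0.20×0.9702 + 0.18×1.2289 + 0.23×2.0316 + 0.14×1.6025 = 1.6082
E(R_P) = R_f + β_P × MRP = 1.37% + 1.6082 × 5.40% = 10.05%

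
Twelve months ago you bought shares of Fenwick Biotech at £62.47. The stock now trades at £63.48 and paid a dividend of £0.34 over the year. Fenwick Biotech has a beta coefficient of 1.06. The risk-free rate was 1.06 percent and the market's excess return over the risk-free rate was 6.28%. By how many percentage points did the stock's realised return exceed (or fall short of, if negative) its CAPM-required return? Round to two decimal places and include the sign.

Realised HPR = (P1 + D1 − P0) / P0 = (63.48 + 0.34 − 62.47) / 62.47 = 1.35 / 62.47 = 2.1610%
CAPM required = R_f + β·MRP = 1.06% + 1.06 × 6.28% = 7.7168%
α = realised − required = 2.1610% − 7.7168% = -5.56%

-5.56%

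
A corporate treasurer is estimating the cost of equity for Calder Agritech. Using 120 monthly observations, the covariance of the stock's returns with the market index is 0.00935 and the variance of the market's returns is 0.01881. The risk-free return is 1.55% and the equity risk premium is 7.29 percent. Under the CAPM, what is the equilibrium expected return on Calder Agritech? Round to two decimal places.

β = Cov(R_i, R_m) / Var(R_m) = 0.00935 / 0.01881 = 0.4971
E(R) = R_f + β × MRP = 1.55% + 0.4971 × 7.29% = 5.17%

5.17%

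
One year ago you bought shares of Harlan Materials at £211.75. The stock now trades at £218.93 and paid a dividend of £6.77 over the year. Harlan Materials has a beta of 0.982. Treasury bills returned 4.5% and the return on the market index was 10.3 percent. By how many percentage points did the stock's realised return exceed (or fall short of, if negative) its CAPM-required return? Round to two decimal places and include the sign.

Realised HPR = (P1 + D1 − P0) / P0 = (218.93 + 6.77 − 211.75) / 211.75 = 13.95 / 211.75 = 6.5880%
MRP = 10.3% − 4.5% = 5.80%
CAPM required = R_f + β·MRP = 4.5% + 0.982 × 5.8% = 10.1956%
α = realised − required = 6.5880% − 10.1956% = -3.61%

-3.61%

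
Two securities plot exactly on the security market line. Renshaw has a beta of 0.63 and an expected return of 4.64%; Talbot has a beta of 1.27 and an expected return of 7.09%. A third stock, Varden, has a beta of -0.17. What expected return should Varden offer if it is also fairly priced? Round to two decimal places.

1.58%

MRP (SML slope) = (7.09% − 4.64%) / (1.27 − 0.63) = 2.45% / 0.64 = 3.8281%
R_f (intercept) = 4.64% − 0.63 × 3.8281% = 2.2283%
E(R_Varden) = R_f + β × MRP = 2.2283% + -0.17 × 3.8281% = 1.58%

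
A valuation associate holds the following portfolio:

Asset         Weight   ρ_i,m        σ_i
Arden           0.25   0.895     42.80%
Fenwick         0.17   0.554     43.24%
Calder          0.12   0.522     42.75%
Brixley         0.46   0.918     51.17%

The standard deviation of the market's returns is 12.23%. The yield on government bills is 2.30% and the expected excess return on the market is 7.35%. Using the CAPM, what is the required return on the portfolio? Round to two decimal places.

25.10%

β_Arden = 0.895 × 42.80% / 12.23% = 3.1321
β_Fenwick = 0.554 × 43.24% / 12.23% = 1.9587
β_Calder = 0.522 × 42.75% / 12.23% = 1.8247
β_Brixley = 0.918 × 51.17% / 12.23% = 3.8409
β_P = Σ w_i β_i = 0.25×3.1321 + 0.17×1.9587 + 0.12×1.8247 + 0.46×3.8409 = 3.1018
E(R_P) = R_f + β_P × MRP = 2.30% + 3.1018 × 7.35% = 25.10%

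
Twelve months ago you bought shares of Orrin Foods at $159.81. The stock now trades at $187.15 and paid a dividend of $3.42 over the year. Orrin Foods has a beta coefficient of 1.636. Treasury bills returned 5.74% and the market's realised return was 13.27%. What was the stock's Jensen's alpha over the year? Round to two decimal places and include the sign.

Realised HPR = (P1 + D1 − P0) / P0 = (187.15 + 3.42 − 159.81) / 159.81 = 30.76 / 159.81 = 19.2479%
MRP = 13.27% − 5.74% = 7.53%
CAPM required = R_f + β·MRP = 5.74% + 1.636 × 7.53% = 18.05908%
α = realised − required = 19.2479% − 18.05908% = +1.19%

+1.19%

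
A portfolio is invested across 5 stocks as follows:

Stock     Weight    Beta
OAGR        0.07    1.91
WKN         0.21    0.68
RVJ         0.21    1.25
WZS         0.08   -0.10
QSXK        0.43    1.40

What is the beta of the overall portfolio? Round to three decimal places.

1.133

β_P = Σ w_i β_i = 0.07×1.91 + 0.21×0.68 + 0.21×1.25 + 0.08×-0.10 + 0.43×1.40 = 1.1330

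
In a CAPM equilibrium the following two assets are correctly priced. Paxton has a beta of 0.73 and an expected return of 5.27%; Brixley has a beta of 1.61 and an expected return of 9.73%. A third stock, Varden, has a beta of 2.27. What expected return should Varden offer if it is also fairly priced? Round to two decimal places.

MRP (SML slope) = (9.73% − 5.27%) / (1.61 − 0.73) = 4.46% / 0.88 = 5.0682%
R_f (intercept) = 5.27% − 0.73 × 5.0682% = 1.5702%
E(R_Varden) = R_f + β × MRP = 1.5702% + 2.27 × 5.0682% = 13.08%

13.08%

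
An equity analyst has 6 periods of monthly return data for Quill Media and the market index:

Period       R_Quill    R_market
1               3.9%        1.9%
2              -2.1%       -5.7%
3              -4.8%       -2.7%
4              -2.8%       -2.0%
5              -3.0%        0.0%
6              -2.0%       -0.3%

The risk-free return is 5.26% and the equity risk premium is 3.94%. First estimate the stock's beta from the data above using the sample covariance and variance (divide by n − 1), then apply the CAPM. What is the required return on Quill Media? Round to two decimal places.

Mean R_i = (3.9 − 2.1 − 4.8 − 2.8 − 3.0 − 2.0) / 6 = -1.8000%
Mean R_m = (1.9 − 5.7 − 2.7 − 2.0 + 0.0 − 0.3) / 6 = -1.4667%
Σ(R_i − R̄_i)(R_m − R̄_m) = 22.7000  ⇒  Cov = 22.7000 / 5 = 4.5400
Σ(R_m − R̄_m)² = 34.5733  ⇒  Var(R_m) = 34.5733 / 5 = 6.9147
β = Cov / Var(R_m) = 4.5400 / 6.9147 = 0.6566
E(R) = R_f + β × MRP = 5.26% + 0.6566 × 3.94% = 7.85%

7.85%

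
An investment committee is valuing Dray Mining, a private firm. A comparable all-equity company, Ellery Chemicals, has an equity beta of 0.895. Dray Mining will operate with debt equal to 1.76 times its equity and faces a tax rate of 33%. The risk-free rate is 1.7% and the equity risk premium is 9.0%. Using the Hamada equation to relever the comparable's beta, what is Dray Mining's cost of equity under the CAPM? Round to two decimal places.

19.25%

β_L = β_U × [1 + (1 − t)(D/E)] = 0.895 × [1 + (1 − 0.33) × 1.76]
    = 0.895 × [1 + 0.67 × 1.76] = 0.895 × 2.1792 = 1.9504
E(R) = R_f + β_L × MRP = 1.7% + 1.9504 × 9.0% = 19.25%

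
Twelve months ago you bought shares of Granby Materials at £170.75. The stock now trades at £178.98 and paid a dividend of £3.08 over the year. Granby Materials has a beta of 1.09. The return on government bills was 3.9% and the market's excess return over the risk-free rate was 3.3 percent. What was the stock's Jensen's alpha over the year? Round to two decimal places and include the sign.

Realised HPR = (P1 + D1 − P0) / P0 = (178.98 + 3.08 − 170.75) / 170.75 = 11.31 / 170.75 = 6.6237%
CAPM required = R_f + β·MRP = 3.9% + 1.09 × 3.3% = 7.4970%
α = realised − required = 6.6237% − 7.4970% = -0.87%

-0.87%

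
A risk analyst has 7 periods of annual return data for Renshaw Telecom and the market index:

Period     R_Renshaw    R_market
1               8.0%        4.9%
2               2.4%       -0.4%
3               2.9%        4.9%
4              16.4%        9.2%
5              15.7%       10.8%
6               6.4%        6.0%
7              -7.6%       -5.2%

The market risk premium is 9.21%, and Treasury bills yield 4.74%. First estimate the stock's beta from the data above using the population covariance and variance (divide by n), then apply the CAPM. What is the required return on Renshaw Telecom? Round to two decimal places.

Mean R_i = (8.0 + 2.4 + 2.9 + 16.4 + 15.7 + 6.4 − 7.6) / 7 = 6.3143%
Mean R_m = (4.9 − 0.4 + 4.9 + 9.2 + 10.8 + 6.0 − 5.2) / 7 = 4.3143%
Σ(R_i − R̄_i)(R_m − R̄_m) = 260.1186  ⇒  Cov = 260.1186 / 7 = 37.1598
Σ(R_m − R̄_m)² = 182.2086  ⇒  Var(R_m) = 182.2086 / 7 = 26.0298
β = Cov / Var(R_m) = 37.1598 / 26.0298 = 1.4276
E(R) = R_f + β × MRP = 4.74% + 1.4276 × 9.21% = 17.89%

17.89%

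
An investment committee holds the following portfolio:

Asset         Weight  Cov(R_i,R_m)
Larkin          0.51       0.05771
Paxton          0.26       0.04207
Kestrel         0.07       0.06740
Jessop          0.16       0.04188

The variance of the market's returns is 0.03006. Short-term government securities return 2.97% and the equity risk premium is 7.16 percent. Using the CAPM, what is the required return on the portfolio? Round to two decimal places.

15.31%

β_Larkin = 0.05771 / 0.03006 = 1.9198
β_Paxton = 0.04207 / 0.03006 = 1.3995
β_Kestrel = 0.06740 / 0.03006 = 2.2422
β_Jessop = 0.04188 / 0.03006 = 1.3932
β_P = Σ w_i β_i = 0.51×1.9198 + 0.26×1.3995 + 0.07×2.2422 + 0.16×1.3932 = 1.7228
E(R_P) = R_f + β_P × MRP = 2.97% + 1.7228 × 7.16% = 15.31%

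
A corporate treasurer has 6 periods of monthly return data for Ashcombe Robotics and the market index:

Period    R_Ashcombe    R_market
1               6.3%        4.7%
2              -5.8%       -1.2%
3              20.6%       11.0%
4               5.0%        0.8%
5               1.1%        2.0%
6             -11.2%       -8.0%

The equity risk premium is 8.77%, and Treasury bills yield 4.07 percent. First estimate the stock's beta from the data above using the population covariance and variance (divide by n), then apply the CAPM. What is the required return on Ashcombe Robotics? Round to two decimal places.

18.82%

Mean R_i = (6.3 − 5.8 + 20.6 + 5.0 + 1.1 − 11.2) / 6 = 2.6667%
Mean R_m = (4.7 − 1.2 + 11.0 + 0.8 + 2.0 − 8.0) / 6 = 1.5500%
Σ(R_i − R̄_i)(R_m − R̄_m) = 334.1700  ⇒  Cov = 334.1700 / 6 = 55.6950
Σ(R_m − R̄_m)² = 198.7550  ⇒  Var(R_m) = 198.7550 / 6 = 33.1258
β = Cov / Var(R_m) = 55.6950 / 33.1258 = 1.6813
E(R) = R_f + β × MRP = 4.07% + 1.6813 × 8.77% = 18.82%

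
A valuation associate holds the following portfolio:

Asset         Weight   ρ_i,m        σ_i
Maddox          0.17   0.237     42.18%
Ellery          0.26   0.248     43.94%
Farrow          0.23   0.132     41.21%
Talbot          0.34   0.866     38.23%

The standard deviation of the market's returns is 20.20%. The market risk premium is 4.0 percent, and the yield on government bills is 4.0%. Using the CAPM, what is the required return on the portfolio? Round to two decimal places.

β_Maddox = 0.237 × 42.18% / 20.20% = 0.4949
β_Ellery = 0.248 × 43.94% / 20.20% = 0.5395
β_Farrow = 0.132 × 41.21% / 20.20% = 0.2693
β_Talbot = 0.866 × 38.23% / 20.20% = 1.6390
β_P = Σ w_i β_i = 0.17×0.4949 + 0.26×0.5395 + 0.23×0.2693 + 0.34×1.6390 = 0.8436
E(R_P) = R_f + β_P × MRP = 4.0% + 0.8436 × 4.0% = 7.37%

7.37%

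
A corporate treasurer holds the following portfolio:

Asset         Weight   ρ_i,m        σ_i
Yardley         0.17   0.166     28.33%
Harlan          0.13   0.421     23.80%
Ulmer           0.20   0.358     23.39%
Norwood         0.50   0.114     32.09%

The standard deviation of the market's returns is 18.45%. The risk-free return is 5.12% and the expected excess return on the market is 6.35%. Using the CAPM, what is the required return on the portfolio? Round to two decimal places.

β_Yardley = 0.166 × 28.33% / 18.45% = 0.2549
β_Harlan = 0.421 × 23.80% / 18.45% = 0.5431
β_Ulmer = 0.358 × 23.39% / 18.45% = 0.4539
β_Norwood = 0.114 × 32.09% / 18.45% = 0.1983
β_P = Σ w_i β_i = 0.17×0.2549 + 0.13×0.5431 + 0.20×0.4539 + 0.50×0.1983 = 0.3039
E(R_P) = R_f + β_P × MRP = 5.12% + 0.3039 × 6.35% = 7.05%

7.05%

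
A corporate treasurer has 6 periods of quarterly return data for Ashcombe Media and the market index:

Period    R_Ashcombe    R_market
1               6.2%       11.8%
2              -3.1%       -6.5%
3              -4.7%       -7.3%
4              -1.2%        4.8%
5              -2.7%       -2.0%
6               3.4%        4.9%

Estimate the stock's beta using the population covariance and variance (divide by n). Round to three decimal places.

Mean R_i = (6.2 − 3.1 − 4.7 − 1.2 − 2.7 + 3.4) / 6 = -0.3500%
Mean R_m = (11.8 − 6.5 − 7.3 + 4.8 − 2.0 + 4.9) / 6 = 0.9500%
Σ(R_i − R̄_i)(R_m − R̄_m) = 145.9150  ⇒  Cov = 145.9150 / 6 = 24.3192
Σ(R_m − R̄_m)² = 280.4150  ⇒  Var(R_m) = 280.4150 / 6 = 46.7358
β = Cov / Var(R_m) = 24.3192 / 46.7358 = 0.5204

0.520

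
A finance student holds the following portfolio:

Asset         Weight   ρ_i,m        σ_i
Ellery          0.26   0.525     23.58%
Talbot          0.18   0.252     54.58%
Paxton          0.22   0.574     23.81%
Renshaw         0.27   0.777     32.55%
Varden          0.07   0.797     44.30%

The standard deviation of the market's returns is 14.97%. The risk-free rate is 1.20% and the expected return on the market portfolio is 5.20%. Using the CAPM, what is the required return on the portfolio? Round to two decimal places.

6.01%

β_Ellery = 0.525 × 23.58% / 14.97% = 0.8270
β_Talbot = 0.252 × 54.58% / 14.97% = 0.9188
β_Paxton = 0.574 × 23.81% / 14.97% = 0.9130
β_Renshaw = 0.777 × 32.55% / 14.97% = 1.6895
β_Varden = 0.797 × 44.30% / 14.97% = 2.3585
β_P = Σ w_i β_i = 0.26×0.8270 + 0.18×0.9188 + 0.22×0.9130 + 0.27×1.6895 + 0.07×2.3585 = 1.2025
MRP = 5.20% − 1.20% = 4.00%
E(R_P) = R_f + β_P × MRP = 1.20% + 1.2025 × 4.00% = 6.01%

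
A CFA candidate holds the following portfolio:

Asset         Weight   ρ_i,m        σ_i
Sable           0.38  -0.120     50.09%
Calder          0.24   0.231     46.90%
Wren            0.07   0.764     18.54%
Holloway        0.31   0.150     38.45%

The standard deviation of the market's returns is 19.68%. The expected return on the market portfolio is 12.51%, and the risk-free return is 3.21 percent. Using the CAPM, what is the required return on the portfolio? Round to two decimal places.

β_Sable = -0.120 × 50.09% / 19.68% = -0.3054
β_Calder = 0.231 × 46.90% / 19.68% = 0.5505
β_Wren = 0.764 × 18.54% / 19.68% = 0.7197
β_Holloway = 0.150 × 38.45% / 19.68% = 0.2931
β_P = Σ w_i β_i = 0.38×-0.3054 + 0.24×0.5505 + 0.07×0.7197 + 0.31×0.2931 = 0.1573
MRP = 12.51% − 3.21% = 9.30%
E(R_P) = R_f + β_P × MRP = 3.21% + 0.1573 × 9.30% = 4.67%

4.67%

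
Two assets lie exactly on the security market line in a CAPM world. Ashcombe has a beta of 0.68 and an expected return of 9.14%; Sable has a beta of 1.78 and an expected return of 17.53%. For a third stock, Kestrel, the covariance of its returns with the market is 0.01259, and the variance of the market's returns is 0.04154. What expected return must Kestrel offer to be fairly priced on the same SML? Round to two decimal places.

MRP = (17.53% − 9.14%) / (1.78 − 0.68) = 7.6273%
R_f = 9.14% − 0.68 × 7.6273% = 3.9534%
β_Kestrel = Cov / Var(R_m) = 0.01259 / 0.04154 = 0.3031
E(R_Kestrel) = R_f + β × MRP = 3.9534% + 0.3031 × 7.6273% = 6.27%

6.27%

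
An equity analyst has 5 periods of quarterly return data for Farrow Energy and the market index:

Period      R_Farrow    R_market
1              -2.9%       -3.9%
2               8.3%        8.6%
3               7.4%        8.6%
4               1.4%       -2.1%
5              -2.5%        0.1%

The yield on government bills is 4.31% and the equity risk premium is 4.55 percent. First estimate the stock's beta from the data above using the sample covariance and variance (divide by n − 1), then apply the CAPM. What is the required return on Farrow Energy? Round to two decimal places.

Mean R_i = (-2.9 + 8.3 + 7.4 + 1.4 − 2.5) / 5 = 2.3400%
Mean R_m = (-3.9 + 8.6 + 8.6 − 2.1 + 0.1) / 5 = 2.2600%
Σ(R_i − R̄_i)(R_m − R̄_m) = 116.6980  ⇒  Cov = 116.6980 / 4 = 29.1745
Σ(R_m − R̄_m)² = 142.0120  ⇒  Var(R_m) = 142.0120 / 4 = 35.5030
β = Cov / Var(R_m) = 29.1745 / 35.5030 = 0.8217
E(R) = R_f + β × MRP = 4.31% + 0.8217 × 4.55% = 8.05%

8.05%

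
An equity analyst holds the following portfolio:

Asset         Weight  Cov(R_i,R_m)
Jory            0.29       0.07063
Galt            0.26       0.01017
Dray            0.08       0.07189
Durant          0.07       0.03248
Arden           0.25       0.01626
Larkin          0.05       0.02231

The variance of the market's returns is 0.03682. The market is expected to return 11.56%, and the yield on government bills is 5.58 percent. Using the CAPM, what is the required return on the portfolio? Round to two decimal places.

β_Jory = 0.07063 / 0.03682 = 1.9183
β_Galt = 0.01017 / 0.03682 = 0.2762
β_Dray = 0.07189 / 0.03682 = 1.9525
β_Durant = 0.03248 / 0.03682 = 0.8821
β_Arden = 0.01626 / 0.03682 = 0.4416
β_Larkin = 0.02231 / 0.03682 = 0.6059
β_P = Σ w_i β_i = 0.29×1.9183 + 0.26×0.2762 + 0.08×1.9525 + 0.07×0.8821 + 0.25×0.4416 + 0.05×0.6059 = 0.9868
MRP = 11.56% − 5.58% = 5.98%
E(R_P) = R_f + β_P × MRP = 5.58% + 0.9868 × 5.98% = 11.48%

11.48%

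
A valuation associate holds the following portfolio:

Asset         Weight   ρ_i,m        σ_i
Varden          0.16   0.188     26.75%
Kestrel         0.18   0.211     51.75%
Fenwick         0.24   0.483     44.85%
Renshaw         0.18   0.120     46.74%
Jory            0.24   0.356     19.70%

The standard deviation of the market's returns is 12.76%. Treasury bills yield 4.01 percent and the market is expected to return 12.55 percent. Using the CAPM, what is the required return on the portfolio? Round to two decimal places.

β_Varden = 0.188 × 26.75% / 12.76% = 0.3941
β_Kestrel = 0.211 × 51.75% / 12.76% = 0.8557
β_Fenwick = 0.483 × 44.85% / 12.76% = 1.6977
β_Renshaw = 0.120 × 46.74% / 12.76% = 0.4396
β_Jory = 0.356 × 19.70% / 12.76% = 0.5496
β_P = Σ w_i β_i = 0.16×0.3941 + 0.18×0.8557 + 0.24×1.6977 + 0.18×0.4396 + 0.24×0.5496 = 0.8356
MRP = 12.55% − 4.01% = 8.54%
E(R_P) = R_f + β_P × MRP = 4.01% + 0.8356 × 8.54% = 11.15%

11.15%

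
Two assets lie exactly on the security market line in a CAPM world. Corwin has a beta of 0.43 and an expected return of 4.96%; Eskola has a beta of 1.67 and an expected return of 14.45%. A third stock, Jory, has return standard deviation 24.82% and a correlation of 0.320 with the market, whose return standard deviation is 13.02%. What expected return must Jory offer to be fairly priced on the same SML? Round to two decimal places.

MRP = (14.45% − 4.96%) / (1.67 − 0.43) = 7.6532%
R_f = 4.96% − 0.43 × 7.6532% = 1.6691%
β_Jory = ρ·σ_i/σ_m = 0.320 × 24.82 / 13.02 = 0.6100
E(R_Jory) = R_f + β × MRP = 1.6691% + 0.6100 × 7.6532% = 6.34%

6.34%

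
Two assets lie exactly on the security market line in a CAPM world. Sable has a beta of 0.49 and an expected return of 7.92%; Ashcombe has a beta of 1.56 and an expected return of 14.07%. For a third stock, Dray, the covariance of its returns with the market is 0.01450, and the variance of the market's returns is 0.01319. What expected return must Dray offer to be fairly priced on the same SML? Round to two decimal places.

11.42%

MRP = (14.07% − 7.92%) / (1.56 − 0.49) = 5.7477%
R_f = 7.92% − 0.49 × 5.7477% = 5.1036%
β_Dray = Cov / Var(R_m) = 0.01450 / 0.01319 = 1.0993
E(R_Dray) = R_f + β × MRP = 5.1036% + 1.0993 × 5.7477% = 11.42%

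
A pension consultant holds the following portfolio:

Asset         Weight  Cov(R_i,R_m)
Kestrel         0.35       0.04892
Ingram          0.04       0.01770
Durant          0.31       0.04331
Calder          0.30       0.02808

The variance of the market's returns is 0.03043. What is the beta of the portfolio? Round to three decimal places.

1.304

β_Kestrel = 0.04892 / 0.03043 = 1.6076
β_Ingram = 0.01770 / 0.03043 = 0.5817
β_Durant = 0.04331 / 0.03043 = 1.4233
β_Calder = 0.02808 / 0.03043 = 0.9228
β_P = Σ w_i β_i = 0.35×1.6076 + 0.04×0.5817 + 0.31×1.4233 + 0.30×0.9228 = 1.3040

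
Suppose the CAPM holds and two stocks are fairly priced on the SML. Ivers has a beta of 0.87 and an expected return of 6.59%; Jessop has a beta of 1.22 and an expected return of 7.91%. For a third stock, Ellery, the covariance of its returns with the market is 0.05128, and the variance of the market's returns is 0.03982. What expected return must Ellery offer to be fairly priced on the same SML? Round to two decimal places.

8.17%

MRP = (7.91% − 6.59%) / (1.22 − 0.87) = 3.7714%
R_f = 6.59% − 0.87 × 3.7714% = 3.3089%
β_Ellery = Cov / Var(R_m) = 0.05128 / 0.03982 = 1.2878
E(R_Ellery) = R_f + β × MRP = 3.3089% + 1.2878 × 3.7714% = 8.17%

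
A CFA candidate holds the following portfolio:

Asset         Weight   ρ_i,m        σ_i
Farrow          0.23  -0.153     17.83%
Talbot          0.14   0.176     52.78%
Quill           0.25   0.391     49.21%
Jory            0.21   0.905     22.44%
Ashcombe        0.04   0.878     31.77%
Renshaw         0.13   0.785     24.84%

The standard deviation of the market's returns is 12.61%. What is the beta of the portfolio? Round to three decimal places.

β_Farrow = -0.153 × 17.83% / 12.61% = -0.2163
β_Talbot = 0.176 × 52.78% / 12.61% = 0.7367
β_Quill = 0.391 × 49.21% / 12.61% = 1.5259
β_Jory = 0.905 × 22.44% / 12.61% = 1.6105
β_Ashcombe = 0.878 × 31.77% / 12.61% = 2.2121
β_Renshaw = 0.785 × 24.84% / 12.61% = 1.5463
β_P = Σ w_i β_i = 0.23×-0.2163 + 0.14×0.7367 + 0.25×1.5259 + 0.21×1.6105 + 0.04×2.2121 + 0.13×1.5463 = 1.0626

1.063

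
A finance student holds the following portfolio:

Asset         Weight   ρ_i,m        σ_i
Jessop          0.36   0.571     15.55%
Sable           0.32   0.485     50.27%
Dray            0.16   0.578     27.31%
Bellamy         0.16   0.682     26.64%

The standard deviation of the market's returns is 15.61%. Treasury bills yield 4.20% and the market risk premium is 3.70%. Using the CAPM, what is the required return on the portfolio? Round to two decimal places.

8.09%

β_Jessop = 0.571 × 15.55% / 15.61% = 0.5688
β_Sable = 0.485 × 50.27% / 15.61% = 1.5619
β_Dray = 0.578 × 27.31% / 15.61% = 1.0112
β_Bellamy = 0.682 × 26.64% / 15.61% = 1.1639
β_P = Σ w_i β_i = 0.36×0.5688 + 0.32×1.5619 + 0.16×1.0112 + 0.16×1.1639 = 1.0526
E(R_P) = R_f + β_P × MRP = 4.20% + 1.0526 × 3.70% = 8.09%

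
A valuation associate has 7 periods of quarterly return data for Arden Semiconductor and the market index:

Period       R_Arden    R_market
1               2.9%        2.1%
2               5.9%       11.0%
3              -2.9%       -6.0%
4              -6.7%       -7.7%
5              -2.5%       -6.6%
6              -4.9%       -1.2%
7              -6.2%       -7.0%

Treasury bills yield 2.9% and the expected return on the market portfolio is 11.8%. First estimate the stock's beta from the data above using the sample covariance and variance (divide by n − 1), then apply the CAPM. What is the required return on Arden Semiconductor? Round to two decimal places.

8.42%

Mean R_i = (2.9 + 5.9 − 2.9 − 6.7 − 2.5 − 4.9 − 6.2) / 7 = -2.0571%
Mean R_m = (2.1 + 11.0 − 6.0 − 7.7 − 6.6 − 1.2 − 7.0) / 7 = -2.2000%
Σ(R_i − R̄_i)(R_m − R̄_m) = 174.0800  ⇒  Cov = 174.0800 / 6 = 29.0133
Σ(R_m − R̄_m)² = 280.8200  ⇒  Var(R_m) = 280.8200 / 6 = 46.8033
β = Cov / Var(R_m) = 29.0133 / 46.8033 = 0.6199
MRP = 11.8% − 2.9% = 8.90%
E(R) = R_f + β × MRP = 2.9% + 0.6199 × 8.9% = 8.42%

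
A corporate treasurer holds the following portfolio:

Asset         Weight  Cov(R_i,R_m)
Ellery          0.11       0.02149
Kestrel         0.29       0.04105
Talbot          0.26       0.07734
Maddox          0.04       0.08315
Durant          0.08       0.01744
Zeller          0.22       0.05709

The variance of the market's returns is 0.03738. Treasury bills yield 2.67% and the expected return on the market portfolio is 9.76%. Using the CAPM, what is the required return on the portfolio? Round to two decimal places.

12.47%

β_Ellery = 0.02149 / 0.03738 = 0.5749
β_Kestrel = 0.04105 / 0.03738 = 1.0982
β_Talbot = 0.07734 / 0.03738 = 2.0690
β_Maddox = 0.08315 / 0.03738 = 2.2245
β_Durant = 0.01744 / 0.03738 = 0.4666
β_Zeller = 0.05709 / 0.03738 = 1.5273
β_P = Σ w_i β_i = 0.11×0.5749 + 0.29×1.0982 + 0.26×2.0690 + 0.04×2.2245 + 0.08×0.4666 + 0.22×1.5273 = 1.3820
MRP = 9.76% − 2.67% = 7.09%
E(R_P) = R_f + β_P × MRP = 2.67% + 1.3820 × 7.09% = 12.47%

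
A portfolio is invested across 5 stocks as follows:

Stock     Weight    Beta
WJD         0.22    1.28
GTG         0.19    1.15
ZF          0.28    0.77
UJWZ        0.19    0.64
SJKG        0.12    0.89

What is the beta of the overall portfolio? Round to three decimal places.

0.944

β_P = Σ w_i β_i = 0.22×1.28 + 0.19×1.15 + 0.28×0.77 + 0.19×0.64 + 0.12×0.89 = 0.9441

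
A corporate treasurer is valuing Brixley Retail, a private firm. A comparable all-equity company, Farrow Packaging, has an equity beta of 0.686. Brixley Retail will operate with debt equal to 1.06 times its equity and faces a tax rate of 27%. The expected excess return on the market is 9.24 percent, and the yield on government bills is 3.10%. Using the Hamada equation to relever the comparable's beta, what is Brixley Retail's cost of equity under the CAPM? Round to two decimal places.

14.34%

β_L = β_U × [1 + (1 − t)(D/E)] = 0.686 × [1 + (1 − 0.27) × 1.06]
    = 0.686 × [1 + 0.73 × 1.06] = 0.686 × 1.7738 = 1.2168
E(R) = R_f + β_L × MRP = 3.10% + 1.2168 × 9.24% = 14.34%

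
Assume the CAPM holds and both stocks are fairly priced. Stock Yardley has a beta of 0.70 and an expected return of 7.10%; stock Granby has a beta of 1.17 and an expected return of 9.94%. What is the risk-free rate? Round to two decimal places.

2.87%

Both satisfy E(R) = R_f + β·MRP, so the slope of the SML is
MRP = (9.94% − 7.10%) / (1.17 − 0.70) = 2.84% / 0.47 = 6.0426%
R_f = E(R_Yardley) − β_Yardley·MRP = 7.10% − 0.70 × 6.0426% = 2.8702%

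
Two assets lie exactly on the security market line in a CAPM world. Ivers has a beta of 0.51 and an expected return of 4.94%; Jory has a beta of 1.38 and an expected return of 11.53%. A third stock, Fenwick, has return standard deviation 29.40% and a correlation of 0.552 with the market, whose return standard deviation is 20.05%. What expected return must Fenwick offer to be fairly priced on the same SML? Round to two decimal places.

7.21%

MRP = (11.53% − 4.94%) / (1.38 − 0.51) = 7.5747%
R_f = 4.94% − 0.51 × 7.5747% = 1.0769%
β_Fenwick = ρ·σ_i/σ_m = 0.552 × 29.40 / 20.05 = 0.8094
E(R_Fenwick) = R_f + β × MRP = 1.0769% + 0.8094 × 7.5747% = 7.21%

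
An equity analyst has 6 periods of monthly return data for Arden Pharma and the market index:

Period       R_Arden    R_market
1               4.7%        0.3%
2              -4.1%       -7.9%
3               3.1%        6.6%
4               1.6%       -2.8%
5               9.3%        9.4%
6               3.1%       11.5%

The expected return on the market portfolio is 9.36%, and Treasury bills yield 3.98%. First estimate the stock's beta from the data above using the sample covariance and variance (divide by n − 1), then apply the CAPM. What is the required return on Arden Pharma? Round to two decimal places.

Mean R_i = (4.7 − 4.1 + 3.1 + 1.6 + 9.3 + 3.1) / 6 = 2.9500%
Mean R_m = (0.3 − 7.9 + 6.6 − 2.8 + 9.4 + 11.5) / 6 = 2.8500%
Σ(R_i − R̄_i)(R_m − R̄_m) = 122.4050  ⇒  Cov = 122.4050 / 5 = 24.4810
Σ(R_m − R̄_m)² = 285.7750  ⇒  Var(R_m) = 285.7750 / 5 = 57.1550
β = Cov / Var(R_m) = 24.4810 / 57.1550 = 0.4283
MRP = 9.36% − 3.98% = 5.38%
E(R) = R_f + β × MRP = 3.98% + 0.4283 × 5.38% = 6.28%

6.28%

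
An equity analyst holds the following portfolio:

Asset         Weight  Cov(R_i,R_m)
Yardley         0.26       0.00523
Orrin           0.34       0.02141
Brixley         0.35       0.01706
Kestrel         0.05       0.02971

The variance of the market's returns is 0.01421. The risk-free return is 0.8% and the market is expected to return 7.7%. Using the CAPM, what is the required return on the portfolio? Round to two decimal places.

β_Yardley = 0.00523 / 0.01421 = 0.3681
β_Orrin = 0.02141 / 0.01421 = 1.5067
β_Brixley = 0.01706 / 0.01421 = 1.2006
β_Kestrel = 0.02971 / 0.01421 = 2.0908
β_P = Σ w_i β_i = 0.26×0.3681 + 0.34×1.5067 + 0.35×1.2006 + 0.05×2.0908 = 1.1327
MRP = 7.7% − 0.8% = 6.90%
E(R_P) = R_f + β_P × MRP = 0.8% + 1.1327 × 6.9% = 8.62%

8.62%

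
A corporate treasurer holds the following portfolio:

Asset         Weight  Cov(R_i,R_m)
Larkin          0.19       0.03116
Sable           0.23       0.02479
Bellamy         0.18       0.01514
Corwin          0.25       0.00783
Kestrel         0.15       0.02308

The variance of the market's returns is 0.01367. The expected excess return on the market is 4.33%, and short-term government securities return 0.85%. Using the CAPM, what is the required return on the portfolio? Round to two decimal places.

7.11%

β_Larkin = 0.03116 / 0.01367 = 2.2794
β_Sable = 0.02479 / 0.01367 = 1.8135
β_Bellamy = 0.01514 / 0.01367 = 1.1075
β_Corwin = 0.00783 / 0.01367 = 0.5728
β_Kestrel = 0.02308 / 0.01367 = 1.6884
β_P = Σ w_i β_i = 0.19×2.2794 + 0.23×1.8135 + 0.18×1.1075 + 0.25×0.5728 + 0.15×1.6884 = 1.4460
E(R_P) = R_f + β_P × MRP = 0.85% + 1.4460 × 4.33% = 7.11%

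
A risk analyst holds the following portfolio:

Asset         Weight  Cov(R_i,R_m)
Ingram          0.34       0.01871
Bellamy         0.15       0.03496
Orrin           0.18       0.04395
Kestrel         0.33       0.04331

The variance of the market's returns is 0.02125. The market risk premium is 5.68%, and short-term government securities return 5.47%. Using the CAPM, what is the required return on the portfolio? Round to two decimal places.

14.51%

β_Ingram = 0.01871 / 0.02125 = 0.8805
β_Bellamy = 0.03496 / 0.02125 = 1.6452
β_Orrin = 0.04395 / 0.02125 = 2.0682
β_Kestrel = 0.04331 / 0.02125 = 2.0381
β_P = Σ w_i β_i = 0.34×0.8805 + 0.15×1.6452 + 0.18×2.0682 + 0.33×2.0381 = 1.5910
E(R_P) = R_f + β_P × MRP = 5.47% + 1.5910 × 5.68% = 14.51%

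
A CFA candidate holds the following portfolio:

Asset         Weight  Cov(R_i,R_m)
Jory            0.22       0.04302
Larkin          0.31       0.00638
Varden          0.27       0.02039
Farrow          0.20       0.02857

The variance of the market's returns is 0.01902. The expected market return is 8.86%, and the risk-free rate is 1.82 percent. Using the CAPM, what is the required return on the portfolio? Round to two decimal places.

β_Jory = 0.04302 / 0.01902 = 2.2618
β_Larkin = 0.00638 / 0.01902 = 0.3354
β_Varden = 0.02039 / 0.01902 = 1.0720
β_Farrow = 0.02857 / 0.01902 = 1.5021
β_P = Σ w_i β_i = 0.22×2.2618 + 0.31×0.3354 + 0.27×1.0720 + 0.20×1.5021 = 1.1914
MRP = 8.86% − 1.82% = 7.04%
E(R_P) = R_f + β_P × MRP = 1.82% + 1.1914 × 7.04% = 10.21%

10.21%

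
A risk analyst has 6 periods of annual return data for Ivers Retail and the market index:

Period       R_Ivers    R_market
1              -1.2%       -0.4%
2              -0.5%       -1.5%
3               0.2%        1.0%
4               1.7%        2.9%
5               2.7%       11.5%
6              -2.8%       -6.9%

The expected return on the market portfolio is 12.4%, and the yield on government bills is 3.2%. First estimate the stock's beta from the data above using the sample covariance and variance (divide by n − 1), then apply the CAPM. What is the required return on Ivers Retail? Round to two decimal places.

Mean R_i = (-1.2 − 0.5 + 0.2 + 1.7 + 2.7 − 2.8) / 6 = 0.0167%
Mean R_m = (-0.4 − 1.5 + 1.0 + 2.9 + 11.5 − 6.9) / 6 = 1.1000%
Σ(R_i − R̄_i)(R_m − R̄_m) = 56.6200  ⇒  Cov = 56.6200 / 5 = 11.3240
Σ(R_m − R̄_m)² = 184.4200  ⇒  Var(R_m) = 184.4200 / 5 = 36.8840
β = Cov / Var(R_m) = 11.3240 / 36.8840 = 0.3070
MRP = 12.4% − 3.2% = 9.20%
E(R) = R_f + β × MRP = 3.2% + 0.3070 × 9.2% = 6.02%

6.02%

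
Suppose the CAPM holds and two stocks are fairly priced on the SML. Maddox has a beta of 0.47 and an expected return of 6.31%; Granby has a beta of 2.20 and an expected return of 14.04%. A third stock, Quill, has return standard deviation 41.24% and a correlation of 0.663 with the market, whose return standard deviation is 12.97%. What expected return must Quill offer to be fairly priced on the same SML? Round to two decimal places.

MRP = (14.04% − 6.31%) / (2.20 − 0.47) = 4.4682%
R_f = 6.31% − 0.47 × 4.4682% = 4.2099%
β_Quill = ρ·σ_i/σ_m = 0.663 × 41.24 / 12.97 = 2.1081
E(R_Quill) = R_f + β × MRP = 4.2099% + 2.1081 × 4.4682% = 13.63%

13.63%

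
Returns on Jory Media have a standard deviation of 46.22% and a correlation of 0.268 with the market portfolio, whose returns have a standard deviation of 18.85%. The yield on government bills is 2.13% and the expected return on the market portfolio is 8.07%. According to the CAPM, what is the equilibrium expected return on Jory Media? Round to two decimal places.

6.03%

β = ρ × σ_i / σ_m = 0.268 × 46.22% / 18.85% = 0.6571
MRP = 8.07% − 2.13% = 5.94%
E(R) = 2.13% + 0.6571 × 5.94% = 6.03%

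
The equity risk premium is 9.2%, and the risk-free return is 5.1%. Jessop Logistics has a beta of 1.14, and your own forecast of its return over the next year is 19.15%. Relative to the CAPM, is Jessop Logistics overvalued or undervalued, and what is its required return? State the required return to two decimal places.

Required return = R_f + β·MRP = 5.1% + 1.14 × 9.2% = 15.59%
Forecast 19.15% > required 15.59% → the stock plots above the SML → undervalued.

Undervalued; required return 15.59%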